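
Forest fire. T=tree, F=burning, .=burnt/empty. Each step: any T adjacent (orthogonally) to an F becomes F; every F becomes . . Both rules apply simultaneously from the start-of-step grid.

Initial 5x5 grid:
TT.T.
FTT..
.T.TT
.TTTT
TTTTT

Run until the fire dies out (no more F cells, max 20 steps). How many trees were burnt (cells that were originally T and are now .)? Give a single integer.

Answer: 16

Derivation:
Step 1: +2 fires, +1 burnt (F count now 2)
Step 2: +3 fires, +2 burnt (F count now 3)
Step 3: +1 fires, +3 burnt (F count now 1)
Step 4: +2 fires, +1 burnt (F count now 2)
Step 5: +3 fires, +2 burnt (F count now 3)
Step 6: +3 fires, +3 burnt (F count now 3)
Step 7: +2 fires, +3 burnt (F count now 2)
Step 8: +0 fires, +2 burnt (F count now 0)
Fire out after step 8
Initially T: 17, now '.': 24
Total burnt (originally-T cells now '.'): 16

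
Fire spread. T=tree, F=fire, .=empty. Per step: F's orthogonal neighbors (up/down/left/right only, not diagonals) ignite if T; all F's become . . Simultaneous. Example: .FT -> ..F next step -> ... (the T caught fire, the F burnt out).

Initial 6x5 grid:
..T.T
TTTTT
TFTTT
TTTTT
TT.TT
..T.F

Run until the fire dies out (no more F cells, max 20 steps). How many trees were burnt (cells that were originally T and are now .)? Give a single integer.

Step 1: +5 fires, +2 burnt (F count now 5)
Step 2: +8 fires, +5 burnt (F count now 8)
Step 3: +5 fires, +8 burnt (F count now 5)
Step 4: +1 fires, +5 burnt (F count now 1)
Step 5: +1 fires, +1 burnt (F count now 1)
Step 6: +0 fires, +1 burnt (F count now 0)
Fire out after step 6
Initially T: 21, now '.': 29
Total burnt (originally-T cells now '.'): 20

Answer: 20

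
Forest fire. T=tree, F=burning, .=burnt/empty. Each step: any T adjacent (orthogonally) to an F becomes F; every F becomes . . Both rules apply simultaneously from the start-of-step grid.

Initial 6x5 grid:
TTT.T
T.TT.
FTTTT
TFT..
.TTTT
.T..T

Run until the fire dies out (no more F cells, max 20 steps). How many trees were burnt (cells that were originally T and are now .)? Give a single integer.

Answer: 18

Derivation:
Step 1: +5 fires, +2 burnt (F count now 5)
Step 2: +4 fires, +5 burnt (F count now 4)
Step 3: +4 fires, +4 burnt (F count now 4)
Step 4: +4 fires, +4 burnt (F count now 4)
Step 5: +1 fires, +4 burnt (F count now 1)
Step 6: +0 fires, +1 burnt (F count now 0)
Fire out after step 6
Initially T: 19, now '.': 29
Total burnt (originally-T cells now '.'): 18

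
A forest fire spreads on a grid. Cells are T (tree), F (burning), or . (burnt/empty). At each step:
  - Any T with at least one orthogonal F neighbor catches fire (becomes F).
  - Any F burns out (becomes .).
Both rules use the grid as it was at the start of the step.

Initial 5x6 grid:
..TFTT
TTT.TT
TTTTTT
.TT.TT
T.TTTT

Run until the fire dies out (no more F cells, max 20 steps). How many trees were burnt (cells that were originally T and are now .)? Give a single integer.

Answer: 22

Derivation:
Step 1: +2 fires, +1 burnt (F count now 2)
Step 2: +3 fires, +2 burnt (F count now 3)
Step 3: +4 fires, +3 burnt (F count now 4)
Step 4: +6 fires, +4 burnt (F count now 6)
Step 5: +5 fires, +6 burnt (F count now 5)
Step 6: +2 fires, +5 burnt (F count now 2)
Step 7: +0 fires, +2 burnt (F count now 0)
Fire out after step 7
Initially T: 23, now '.': 29
Total burnt (originally-T cells now '.'): 22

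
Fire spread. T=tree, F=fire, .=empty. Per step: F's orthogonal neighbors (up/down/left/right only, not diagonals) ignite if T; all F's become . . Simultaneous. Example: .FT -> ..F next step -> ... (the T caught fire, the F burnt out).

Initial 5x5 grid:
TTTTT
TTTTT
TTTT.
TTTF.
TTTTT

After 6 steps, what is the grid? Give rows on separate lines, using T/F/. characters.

Step 1: 3 trees catch fire, 1 burn out
  TTTTT
  TTTTT
  TTTF.
  TTF..
  TTTFT
Step 2: 5 trees catch fire, 3 burn out
  TTTTT
  TTTFT
  TTF..
  TF...
  TTF.F
Step 3: 6 trees catch fire, 5 burn out
  TTTFT
  TTF.F
  TF...
  F....
  TF...
Step 4: 5 trees catch fire, 6 burn out
  TTF.F
  TF...
  F....
  .....
  F....
Step 5: 2 trees catch fire, 5 burn out
  TF...
  F....
  .....
  .....
  .....
Step 6: 1 trees catch fire, 2 burn out
  F....
  .....
  .....
  .....
  .....

F....
.....
.....
.....
.....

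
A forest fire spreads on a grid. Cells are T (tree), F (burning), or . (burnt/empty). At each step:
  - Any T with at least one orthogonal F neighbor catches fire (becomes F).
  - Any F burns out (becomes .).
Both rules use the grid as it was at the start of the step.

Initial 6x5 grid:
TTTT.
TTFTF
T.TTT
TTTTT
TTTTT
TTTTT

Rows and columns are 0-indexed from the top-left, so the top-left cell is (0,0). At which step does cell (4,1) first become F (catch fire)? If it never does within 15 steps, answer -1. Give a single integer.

Step 1: cell (4,1)='T' (+5 fires, +2 burnt)
Step 2: cell (4,1)='T' (+6 fires, +5 burnt)
Step 3: cell (4,1)='T' (+6 fires, +6 burnt)
Step 4: cell (4,1)='F' (+5 fires, +6 burnt)
  -> target ignites at step 4
Step 5: cell (4,1)='.' (+3 fires, +5 burnt)
Step 6: cell (4,1)='.' (+1 fires, +3 burnt)
Step 7: cell (4,1)='.' (+0 fires, +1 burnt)
  fire out at step 7

4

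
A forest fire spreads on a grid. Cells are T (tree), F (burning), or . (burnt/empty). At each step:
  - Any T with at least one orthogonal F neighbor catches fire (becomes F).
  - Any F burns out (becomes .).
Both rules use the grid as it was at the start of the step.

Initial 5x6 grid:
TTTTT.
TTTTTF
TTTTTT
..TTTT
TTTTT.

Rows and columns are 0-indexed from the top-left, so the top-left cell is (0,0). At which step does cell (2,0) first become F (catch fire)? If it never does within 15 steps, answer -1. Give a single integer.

Step 1: cell (2,0)='T' (+2 fires, +1 burnt)
Step 2: cell (2,0)='T' (+4 fires, +2 burnt)
Step 3: cell (2,0)='T' (+4 fires, +4 burnt)
Step 4: cell (2,0)='T' (+5 fires, +4 burnt)
Step 5: cell (2,0)='T' (+5 fires, +5 burnt)
Step 6: cell (2,0)='F' (+3 fires, +5 burnt)
  -> target ignites at step 6
Step 7: cell (2,0)='.' (+1 fires, +3 burnt)
Step 8: cell (2,0)='.' (+1 fires, +1 burnt)
Step 9: cell (2,0)='.' (+0 fires, +1 burnt)
  fire out at step 9

6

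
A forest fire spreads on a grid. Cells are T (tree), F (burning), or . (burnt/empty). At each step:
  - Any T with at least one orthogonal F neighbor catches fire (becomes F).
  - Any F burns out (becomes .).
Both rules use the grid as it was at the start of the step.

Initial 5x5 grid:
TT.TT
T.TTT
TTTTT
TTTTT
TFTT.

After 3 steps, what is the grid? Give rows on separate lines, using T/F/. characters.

Step 1: 3 trees catch fire, 1 burn out
  TT.TT
  T.TTT
  TTTTT
  TFTTT
  F.FT.
Step 2: 4 trees catch fire, 3 burn out
  TT.TT
  T.TTT
  TFTTT
  F.FTT
  ...F.
Step 3: 3 trees catch fire, 4 burn out
  TT.TT
  T.TTT
  F.FTT
  ...FT
  .....

TT.TT
T.TTT
F.FTT
...FT
.....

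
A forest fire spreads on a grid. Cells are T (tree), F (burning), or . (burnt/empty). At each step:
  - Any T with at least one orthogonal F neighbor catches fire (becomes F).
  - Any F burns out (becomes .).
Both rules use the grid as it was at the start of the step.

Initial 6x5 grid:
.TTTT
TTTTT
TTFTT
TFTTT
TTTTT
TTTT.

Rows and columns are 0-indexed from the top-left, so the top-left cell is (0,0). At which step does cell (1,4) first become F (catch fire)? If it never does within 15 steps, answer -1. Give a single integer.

Step 1: cell (1,4)='T' (+6 fires, +2 burnt)
Step 2: cell (1,4)='T' (+9 fires, +6 burnt)
Step 3: cell (1,4)='F' (+8 fires, +9 burnt)
  -> target ignites at step 3
Step 4: cell (1,4)='.' (+3 fires, +8 burnt)
Step 5: cell (1,4)='.' (+0 fires, +3 burnt)
  fire out at step 5

3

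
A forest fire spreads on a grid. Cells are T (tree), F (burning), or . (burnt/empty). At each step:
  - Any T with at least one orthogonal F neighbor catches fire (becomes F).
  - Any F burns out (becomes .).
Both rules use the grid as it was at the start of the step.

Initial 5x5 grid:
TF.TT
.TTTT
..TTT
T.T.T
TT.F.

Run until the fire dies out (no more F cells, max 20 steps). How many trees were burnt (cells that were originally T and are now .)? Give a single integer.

Step 1: +2 fires, +2 burnt (F count now 2)
Step 2: +1 fires, +2 burnt (F count now 1)
Step 3: +2 fires, +1 burnt (F count now 2)
Step 4: +4 fires, +2 burnt (F count now 4)
Step 5: +2 fires, +4 burnt (F count now 2)
Step 6: +1 fires, +2 burnt (F count now 1)
Step 7: +0 fires, +1 burnt (F count now 0)
Fire out after step 7
Initially T: 15, now '.': 22
Total burnt (originally-T cells now '.'): 12

Answer: 12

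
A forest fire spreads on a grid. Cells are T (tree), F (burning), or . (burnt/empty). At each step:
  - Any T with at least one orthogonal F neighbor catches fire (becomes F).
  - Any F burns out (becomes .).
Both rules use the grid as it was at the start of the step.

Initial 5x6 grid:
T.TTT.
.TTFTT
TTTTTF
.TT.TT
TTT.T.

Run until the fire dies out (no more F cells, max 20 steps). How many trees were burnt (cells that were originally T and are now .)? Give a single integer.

Step 1: +7 fires, +2 burnt (F count now 7)
Step 2: +5 fires, +7 burnt (F count now 5)
Step 3: +3 fires, +5 burnt (F count now 3)
Step 4: +3 fires, +3 burnt (F count now 3)
Step 5: +1 fires, +3 burnt (F count now 1)
Step 6: +1 fires, +1 burnt (F count now 1)
Step 7: +0 fires, +1 burnt (F count now 0)
Fire out after step 7
Initially T: 21, now '.': 29
Total burnt (originally-T cells now '.'): 20

Answer: 20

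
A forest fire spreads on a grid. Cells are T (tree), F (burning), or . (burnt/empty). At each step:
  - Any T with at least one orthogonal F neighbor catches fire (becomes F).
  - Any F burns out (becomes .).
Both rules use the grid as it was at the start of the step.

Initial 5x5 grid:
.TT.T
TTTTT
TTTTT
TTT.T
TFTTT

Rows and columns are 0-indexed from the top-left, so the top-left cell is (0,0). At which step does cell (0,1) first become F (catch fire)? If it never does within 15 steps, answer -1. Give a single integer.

Step 1: cell (0,1)='T' (+3 fires, +1 burnt)
Step 2: cell (0,1)='T' (+4 fires, +3 burnt)
Step 3: cell (0,1)='T' (+4 fires, +4 burnt)
Step 4: cell (0,1)='F' (+5 fires, +4 burnt)
  -> target ignites at step 4
Step 5: cell (0,1)='.' (+3 fires, +5 burnt)
Step 6: cell (0,1)='.' (+1 fires, +3 burnt)
Step 7: cell (0,1)='.' (+1 fires, +1 burnt)
Step 8: cell (0,1)='.' (+0 fires, +1 burnt)
  fire out at step 8

4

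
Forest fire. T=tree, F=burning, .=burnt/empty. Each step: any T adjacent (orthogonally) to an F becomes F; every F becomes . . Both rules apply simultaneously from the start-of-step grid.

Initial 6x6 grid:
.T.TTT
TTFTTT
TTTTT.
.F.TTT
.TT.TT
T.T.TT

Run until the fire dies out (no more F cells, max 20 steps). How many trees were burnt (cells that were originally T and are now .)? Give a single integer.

Step 1: +5 fires, +2 burnt (F count now 5)
Step 2: +7 fires, +5 burnt (F count now 7)
Step 3: +5 fires, +7 burnt (F count now 5)
Step 4: +2 fires, +5 burnt (F count now 2)
Step 5: +2 fires, +2 burnt (F count now 2)
Step 6: +2 fires, +2 burnt (F count now 2)
Step 7: +1 fires, +2 burnt (F count now 1)
Step 8: +0 fires, +1 burnt (F count now 0)
Fire out after step 8
Initially T: 25, now '.': 35
Total burnt (originally-T cells now '.'): 24

Answer: 24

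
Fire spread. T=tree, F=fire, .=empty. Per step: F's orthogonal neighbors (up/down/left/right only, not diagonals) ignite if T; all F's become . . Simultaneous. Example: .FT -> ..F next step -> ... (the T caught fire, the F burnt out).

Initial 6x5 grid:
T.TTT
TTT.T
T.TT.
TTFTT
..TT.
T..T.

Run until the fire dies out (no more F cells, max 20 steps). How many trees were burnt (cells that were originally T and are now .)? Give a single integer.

Answer: 18

Derivation:
Step 1: +4 fires, +1 burnt (F count now 4)
Step 2: +5 fires, +4 burnt (F count now 5)
Step 3: +4 fires, +5 burnt (F count now 4)
Step 4: +2 fires, +4 burnt (F count now 2)
Step 5: +2 fires, +2 burnt (F count now 2)
Step 6: +1 fires, +2 burnt (F count now 1)
Step 7: +0 fires, +1 burnt (F count now 0)
Fire out after step 7
Initially T: 19, now '.': 29
Total burnt (originally-T cells now '.'): 18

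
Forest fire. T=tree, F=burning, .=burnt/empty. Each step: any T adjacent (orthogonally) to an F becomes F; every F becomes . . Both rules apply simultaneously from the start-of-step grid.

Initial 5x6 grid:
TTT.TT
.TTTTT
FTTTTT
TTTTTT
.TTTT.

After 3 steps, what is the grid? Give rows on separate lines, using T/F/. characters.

Step 1: 2 trees catch fire, 1 burn out
  TTT.TT
  .TTTTT
  .FTTTT
  FTTTTT
  .TTTT.
Step 2: 3 trees catch fire, 2 burn out
  TTT.TT
  .FTTTT
  ..FTTT
  .FTTTT
  .TTTT.
Step 3: 5 trees catch fire, 3 burn out
  TFT.TT
  ..FTTT
  ...FTT
  ..FTTT
  .FTTT.

TFT.TT
..FTTT
...FTT
..FTTT
.FTTT.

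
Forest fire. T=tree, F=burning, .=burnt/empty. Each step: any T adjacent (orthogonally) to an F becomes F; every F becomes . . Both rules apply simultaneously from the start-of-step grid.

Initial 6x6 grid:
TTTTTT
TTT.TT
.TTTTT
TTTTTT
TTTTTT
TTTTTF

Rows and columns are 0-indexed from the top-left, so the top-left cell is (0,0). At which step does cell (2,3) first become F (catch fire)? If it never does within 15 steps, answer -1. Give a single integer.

Step 1: cell (2,3)='T' (+2 fires, +1 burnt)
Step 2: cell (2,3)='T' (+3 fires, +2 burnt)
Step 3: cell (2,3)='T' (+4 fires, +3 burnt)
Step 4: cell (2,3)='T' (+5 fires, +4 burnt)
Step 5: cell (2,3)='F' (+6 fires, +5 burnt)
  -> target ignites at step 5
Step 6: cell (2,3)='.' (+4 fires, +6 burnt)
Step 7: cell (2,3)='.' (+4 fires, +4 burnt)
Step 8: cell (2,3)='.' (+2 fires, +4 burnt)
Step 9: cell (2,3)='.' (+2 fires, +2 burnt)
Step 10: cell (2,3)='.' (+1 fires, +2 burnt)
Step 11: cell (2,3)='.' (+0 fires, +1 burnt)
  fire out at step 11

5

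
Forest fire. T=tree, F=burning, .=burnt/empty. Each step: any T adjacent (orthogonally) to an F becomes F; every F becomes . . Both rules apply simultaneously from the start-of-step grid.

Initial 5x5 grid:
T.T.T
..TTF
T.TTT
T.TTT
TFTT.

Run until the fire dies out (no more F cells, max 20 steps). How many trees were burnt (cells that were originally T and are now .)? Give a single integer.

Answer: 15

Derivation:
Step 1: +5 fires, +2 burnt (F count now 5)
Step 2: +6 fires, +5 burnt (F count now 6)
Step 3: +4 fires, +6 burnt (F count now 4)
Step 4: +0 fires, +4 burnt (F count now 0)
Fire out after step 4
Initially T: 16, now '.': 24
Total burnt (originally-T cells now '.'): 15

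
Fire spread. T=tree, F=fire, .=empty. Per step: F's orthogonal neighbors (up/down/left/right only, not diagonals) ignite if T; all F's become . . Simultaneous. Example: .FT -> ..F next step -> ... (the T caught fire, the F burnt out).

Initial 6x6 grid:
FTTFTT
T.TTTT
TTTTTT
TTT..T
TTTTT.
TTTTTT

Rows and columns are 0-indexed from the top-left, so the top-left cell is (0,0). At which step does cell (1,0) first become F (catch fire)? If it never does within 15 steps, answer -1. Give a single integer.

Step 1: cell (1,0)='F' (+5 fires, +2 burnt)
  -> target ignites at step 1
Step 2: cell (1,0)='.' (+5 fires, +5 burnt)
Step 3: cell (1,0)='.' (+5 fires, +5 burnt)
Step 4: cell (1,0)='.' (+4 fires, +5 burnt)
Step 5: cell (1,0)='.' (+4 fires, +4 burnt)
Step 6: cell (1,0)='.' (+3 fires, +4 burnt)
Step 7: cell (1,0)='.' (+2 fires, +3 burnt)
Step 8: cell (1,0)='.' (+1 fires, +2 burnt)
Step 9: cell (1,0)='.' (+1 fires, +1 burnt)
Step 10: cell (1,0)='.' (+0 fires, +1 burnt)
  fire out at step 10

1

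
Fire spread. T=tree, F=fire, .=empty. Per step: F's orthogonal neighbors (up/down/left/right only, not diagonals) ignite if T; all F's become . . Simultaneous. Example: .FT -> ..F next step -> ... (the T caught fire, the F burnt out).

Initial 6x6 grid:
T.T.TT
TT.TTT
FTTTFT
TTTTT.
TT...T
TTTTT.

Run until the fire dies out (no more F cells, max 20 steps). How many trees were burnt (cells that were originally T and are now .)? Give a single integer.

Answer: 24

Derivation:
Step 1: +7 fires, +2 burnt (F count now 7)
Step 2: +9 fires, +7 burnt (F count now 9)
Step 3: +4 fires, +9 burnt (F count now 4)
Step 4: +1 fires, +4 burnt (F count now 1)
Step 5: +1 fires, +1 burnt (F count now 1)
Step 6: +1 fires, +1 burnt (F count now 1)
Step 7: +1 fires, +1 burnt (F count now 1)
Step 8: +0 fires, +1 burnt (F count now 0)
Fire out after step 8
Initially T: 26, now '.': 34
Total burnt (originally-T cells now '.'): 24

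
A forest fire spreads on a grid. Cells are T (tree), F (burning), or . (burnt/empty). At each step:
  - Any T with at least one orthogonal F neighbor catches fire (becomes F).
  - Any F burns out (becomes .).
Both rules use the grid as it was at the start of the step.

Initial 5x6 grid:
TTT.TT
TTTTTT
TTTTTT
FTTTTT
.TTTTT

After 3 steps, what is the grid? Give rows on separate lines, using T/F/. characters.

Step 1: 2 trees catch fire, 1 burn out
  TTT.TT
  TTTTTT
  FTTTTT
  .FTTTT
  .TTTTT
Step 2: 4 trees catch fire, 2 burn out
  TTT.TT
  FTTTTT
  .FTTTT
  ..FTTT
  .FTTTT
Step 3: 5 trees catch fire, 4 burn out
  FTT.TT
  .FTTTT
  ..FTTT
  ...FTT
  ..FTTT

FTT.TT
.FTTTT
..FTTT
...FTT
..FTTT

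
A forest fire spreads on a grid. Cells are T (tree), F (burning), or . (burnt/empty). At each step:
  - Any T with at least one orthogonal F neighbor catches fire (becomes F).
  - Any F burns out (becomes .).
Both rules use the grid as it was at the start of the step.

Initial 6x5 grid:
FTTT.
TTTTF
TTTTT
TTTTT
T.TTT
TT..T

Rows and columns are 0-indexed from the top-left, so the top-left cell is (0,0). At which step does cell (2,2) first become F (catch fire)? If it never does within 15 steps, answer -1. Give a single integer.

Step 1: cell (2,2)='T' (+4 fires, +2 burnt)
Step 2: cell (2,2)='T' (+7 fires, +4 burnt)
Step 3: cell (2,2)='F' (+5 fires, +7 burnt)
  -> target ignites at step 3
Step 4: cell (2,2)='.' (+5 fires, +5 burnt)
Step 5: cell (2,2)='.' (+2 fires, +5 burnt)
Step 6: cell (2,2)='.' (+1 fires, +2 burnt)
Step 7: cell (2,2)='.' (+0 fires, +1 burnt)
  fire out at step 7

3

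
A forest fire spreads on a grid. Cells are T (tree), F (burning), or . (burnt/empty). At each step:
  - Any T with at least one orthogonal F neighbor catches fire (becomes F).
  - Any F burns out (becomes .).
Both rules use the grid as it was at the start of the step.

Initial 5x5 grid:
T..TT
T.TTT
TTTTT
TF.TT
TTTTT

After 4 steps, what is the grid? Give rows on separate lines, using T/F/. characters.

Step 1: 3 trees catch fire, 1 burn out
  T..TT
  T.TTT
  TFTTT
  F..TT
  TFTTT
Step 2: 4 trees catch fire, 3 burn out
  T..TT
  T.TTT
  F.FTT
  ...TT
  F.FTT
Step 3: 4 trees catch fire, 4 burn out
  T..TT
  F.FTT
  ...FT
  ...TT
  ...FT
Step 4: 5 trees catch fire, 4 burn out
  F..TT
  ...FT
  ....F
  ...FT
  ....F

F..TT
...FT
....F
...FT
....F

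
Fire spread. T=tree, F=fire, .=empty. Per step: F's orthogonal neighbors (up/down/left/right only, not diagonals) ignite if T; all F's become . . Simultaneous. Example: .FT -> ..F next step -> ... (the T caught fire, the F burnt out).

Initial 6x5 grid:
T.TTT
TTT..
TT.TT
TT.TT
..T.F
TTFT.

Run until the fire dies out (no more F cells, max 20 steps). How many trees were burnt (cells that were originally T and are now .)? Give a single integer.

Answer: 8

Derivation:
Step 1: +4 fires, +2 burnt (F count now 4)
Step 2: +3 fires, +4 burnt (F count now 3)
Step 3: +1 fires, +3 burnt (F count now 1)
Step 4: +0 fires, +1 burnt (F count now 0)
Fire out after step 4
Initially T: 19, now '.': 19
Total burnt (originally-T cells now '.'): 8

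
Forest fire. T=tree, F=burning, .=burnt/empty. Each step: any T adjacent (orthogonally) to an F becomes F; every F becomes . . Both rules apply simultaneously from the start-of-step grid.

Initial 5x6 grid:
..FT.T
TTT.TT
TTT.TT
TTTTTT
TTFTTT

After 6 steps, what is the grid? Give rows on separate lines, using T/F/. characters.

Step 1: 5 trees catch fire, 2 burn out
  ...F.T
  TTF.TT
  TTT.TT
  TTFTTT
  TF.FTT
Step 2: 6 trees catch fire, 5 burn out
  .....T
  TF..TT
  TTF.TT
  TF.FTT
  F...FT
Step 3: 5 trees catch fire, 6 burn out
  .....T
  F...TT
  TF..TT
  F...FT
  .....F
Step 4: 3 trees catch fire, 5 burn out
  .....T
  ....TT
  F...FT
  .....F
  ......
Step 5: 2 trees catch fire, 3 burn out
  .....T
  ....FT
  .....F
  ......
  ......
Step 6: 1 trees catch fire, 2 burn out
  .....T
  .....F
  ......
  ......
  ......

.....T
.....F
......
......
......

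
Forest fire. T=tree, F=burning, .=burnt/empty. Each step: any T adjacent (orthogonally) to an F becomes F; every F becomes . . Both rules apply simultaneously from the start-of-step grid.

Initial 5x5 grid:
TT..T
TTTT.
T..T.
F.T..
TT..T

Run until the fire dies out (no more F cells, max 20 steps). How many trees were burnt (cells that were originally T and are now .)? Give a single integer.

Step 1: +2 fires, +1 burnt (F count now 2)
Step 2: +2 fires, +2 burnt (F count now 2)
Step 3: +2 fires, +2 burnt (F count now 2)
Step 4: +2 fires, +2 burnt (F count now 2)
Step 5: +1 fires, +2 burnt (F count now 1)
Step 6: +1 fires, +1 burnt (F count now 1)
Step 7: +0 fires, +1 burnt (F count now 0)
Fire out after step 7
Initially T: 13, now '.': 22
Total burnt (originally-T cells now '.'): 10

Answer: 10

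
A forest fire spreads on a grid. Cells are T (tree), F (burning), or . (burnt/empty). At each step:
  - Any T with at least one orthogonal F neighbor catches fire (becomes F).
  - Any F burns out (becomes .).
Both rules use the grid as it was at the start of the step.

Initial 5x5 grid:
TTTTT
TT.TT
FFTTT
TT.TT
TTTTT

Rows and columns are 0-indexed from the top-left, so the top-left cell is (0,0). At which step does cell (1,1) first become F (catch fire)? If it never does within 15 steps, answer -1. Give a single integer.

Step 1: cell (1,1)='F' (+5 fires, +2 burnt)
  -> target ignites at step 1
Step 2: cell (1,1)='.' (+5 fires, +5 burnt)
Step 3: cell (1,1)='.' (+5 fires, +5 burnt)
Step 4: cell (1,1)='.' (+4 fires, +5 burnt)
Step 5: cell (1,1)='.' (+2 fires, +4 burnt)
Step 6: cell (1,1)='.' (+0 fires, +2 burnt)
  fire out at step 6

1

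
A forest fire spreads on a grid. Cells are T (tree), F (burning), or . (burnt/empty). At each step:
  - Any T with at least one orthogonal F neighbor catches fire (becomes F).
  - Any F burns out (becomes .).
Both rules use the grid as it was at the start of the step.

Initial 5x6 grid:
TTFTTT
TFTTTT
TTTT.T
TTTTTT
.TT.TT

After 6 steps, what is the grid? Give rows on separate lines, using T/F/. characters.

Step 1: 5 trees catch fire, 2 burn out
  TF.FTT
  F.FTTT
  TFTT.T
  TTTTTT
  .TT.TT
Step 2: 6 trees catch fire, 5 burn out
  F...FT
  ...FTT
  F.FT.T
  TFTTTT
  .TT.TT
Step 3: 6 trees catch fire, 6 burn out
  .....F
  ....FT
  ...F.T
  F.FTTT
  .FT.TT
Step 4: 3 trees catch fire, 6 burn out
  ......
  .....F
  .....T
  ...FTT
  ..F.TT
Step 5: 2 trees catch fire, 3 burn out
  ......
  ......
  .....F
  ....FT
  ....TT
Step 6: 2 trees catch fire, 2 burn out
  ......
  ......
  ......
  .....F
  ....FT

......
......
......
.....F
....FT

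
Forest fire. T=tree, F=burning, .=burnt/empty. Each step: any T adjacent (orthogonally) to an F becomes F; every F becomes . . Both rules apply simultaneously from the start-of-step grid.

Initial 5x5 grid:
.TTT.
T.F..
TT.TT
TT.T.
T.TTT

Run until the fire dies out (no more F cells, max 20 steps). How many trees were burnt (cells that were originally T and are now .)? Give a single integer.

Answer: 3

Derivation:
Step 1: +1 fires, +1 burnt (F count now 1)
Step 2: +2 fires, +1 burnt (F count now 2)
Step 3: +0 fires, +2 burnt (F count now 0)
Fire out after step 3
Initially T: 15, now '.': 13
Total burnt (originally-T cells now '.'): 3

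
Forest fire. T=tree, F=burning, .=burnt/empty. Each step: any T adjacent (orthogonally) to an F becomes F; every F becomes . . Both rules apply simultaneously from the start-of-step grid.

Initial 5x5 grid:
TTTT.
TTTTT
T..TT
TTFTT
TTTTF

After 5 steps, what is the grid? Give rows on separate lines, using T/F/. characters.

Step 1: 5 trees catch fire, 2 burn out
  TTTT.
  TTTTT
  T..TT
  TF.FF
  TTFF.
Step 2: 4 trees catch fire, 5 burn out
  TTTT.
  TTTTT
  T..FF
  F....
  TF...
Step 3: 4 trees catch fire, 4 burn out
  TTTT.
  TTTFF
  F....
  .....
  F....
Step 4: 3 trees catch fire, 4 burn out
  TTTF.
  FTF..
  .....
  .....
  .....
Step 5: 3 trees catch fire, 3 burn out
  FTF..
  .F...
  .....
  .....
  .....

FTF..
.F...
.....
.....
.....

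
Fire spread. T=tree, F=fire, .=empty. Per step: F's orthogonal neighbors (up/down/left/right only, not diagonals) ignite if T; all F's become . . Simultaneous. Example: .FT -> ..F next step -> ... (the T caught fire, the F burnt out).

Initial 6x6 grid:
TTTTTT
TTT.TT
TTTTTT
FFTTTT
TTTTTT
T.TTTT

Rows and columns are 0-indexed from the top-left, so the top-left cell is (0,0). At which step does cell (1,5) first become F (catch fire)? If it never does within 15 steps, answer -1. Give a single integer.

Step 1: cell (1,5)='T' (+5 fires, +2 burnt)
Step 2: cell (1,5)='T' (+6 fires, +5 burnt)
Step 3: cell (1,5)='T' (+7 fires, +6 burnt)
Step 4: cell (1,5)='T' (+5 fires, +7 burnt)
Step 5: cell (1,5)='T' (+5 fires, +5 burnt)
Step 6: cell (1,5)='F' (+3 fires, +5 burnt)
  -> target ignites at step 6
Step 7: cell (1,5)='.' (+1 fires, +3 burnt)
Step 8: cell (1,5)='.' (+0 fires, +1 burnt)
  fire out at step 8

6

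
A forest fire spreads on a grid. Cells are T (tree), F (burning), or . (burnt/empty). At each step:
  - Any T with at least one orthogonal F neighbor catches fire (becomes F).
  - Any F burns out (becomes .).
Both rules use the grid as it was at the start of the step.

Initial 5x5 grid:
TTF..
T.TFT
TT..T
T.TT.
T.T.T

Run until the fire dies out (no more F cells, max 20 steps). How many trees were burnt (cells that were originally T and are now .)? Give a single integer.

Step 1: +3 fires, +2 burnt (F count now 3)
Step 2: +2 fires, +3 burnt (F count now 2)
Step 3: +1 fires, +2 burnt (F count now 1)
Step 4: +1 fires, +1 burnt (F count now 1)
Step 5: +2 fires, +1 burnt (F count now 2)
Step 6: +1 fires, +2 burnt (F count now 1)
Step 7: +0 fires, +1 burnt (F count now 0)
Fire out after step 7
Initially T: 14, now '.': 21
Total burnt (originally-T cells now '.'): 10

Answer: 10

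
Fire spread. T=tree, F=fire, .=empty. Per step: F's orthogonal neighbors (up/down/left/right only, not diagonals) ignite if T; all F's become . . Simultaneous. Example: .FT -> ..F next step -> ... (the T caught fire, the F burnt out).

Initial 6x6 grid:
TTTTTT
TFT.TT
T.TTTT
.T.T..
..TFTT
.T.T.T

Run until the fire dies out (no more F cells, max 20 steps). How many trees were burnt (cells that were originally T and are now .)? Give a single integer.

Step 1: +7 fires, +2 burnt (F count now 7)
Step 2: +6 fires, +7 burnt (F count now 6)
Step 3: +3 fires, +6 burnt (F count now 3)
Step 4: +3 fires, +3 burnt (F count now 3)
Step 5: +2 fires, +3 burnt (F count now 2)
Step 6: +0 fires, +2 burnt (F count now 0)
Fire out after step 6
Initially T: 23, now '.': 34
Total burnt (originally-T cells now '.'): 21

Answer: 21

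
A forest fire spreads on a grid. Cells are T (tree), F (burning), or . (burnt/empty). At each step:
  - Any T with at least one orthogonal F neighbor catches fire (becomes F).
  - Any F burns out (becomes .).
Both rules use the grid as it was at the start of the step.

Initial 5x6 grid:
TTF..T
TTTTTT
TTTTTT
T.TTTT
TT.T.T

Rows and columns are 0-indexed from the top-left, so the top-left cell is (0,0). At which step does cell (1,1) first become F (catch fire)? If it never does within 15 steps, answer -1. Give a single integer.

Step 1: cell (1,1)='T' (+2 fires, +1 burnt)
Step 2: cell (1,1)='F' (+4 fires, +2 burnt)
  -> target ignites at step 2
Step 3: cell (1,1)='.' (+5 fires, +4 burnt)
Step 4: cell (1,1)='.' (+4 fires, +5 burnt)
Step 5: cell (1,1)='.' (+5 fires, +4 burnt)
Step 6: cell (1,1)='.' (+2 fires, +5 burnt)
Step 7: cell (1,1)='.' (+2 fires, +2 burnt)
Step 8: cell (1,1)='.' (+0 fires, +2 burnt)
  fire out at step 8

2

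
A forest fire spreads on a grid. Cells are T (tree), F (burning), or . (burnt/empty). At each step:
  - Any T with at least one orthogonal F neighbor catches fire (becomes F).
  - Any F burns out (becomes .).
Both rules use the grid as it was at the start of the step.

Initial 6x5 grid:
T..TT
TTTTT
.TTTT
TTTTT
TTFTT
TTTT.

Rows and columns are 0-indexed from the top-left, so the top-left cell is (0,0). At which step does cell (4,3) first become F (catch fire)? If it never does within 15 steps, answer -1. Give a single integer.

Step 1: cell (4,3)='F' (+4 fires, +1 burnt)
  -> target ignites at step 1
Step 2: cell (4,3)='.' (+7 fires, +4 burnt)
Step 3: cell (4,3)='.' (+6 fires, +7 burnt)
Step 4: cell (4,3)='.' (+3 fires, +6 burnt)
Step 5: cell (4,3)='.' (+3 fires, +3 burnt)
Step 6: cell (4,3)='.' (+2 fires, +3 burnt)
Step 7: cell (4,3)='.' (+0 fires, +2 burnt)
  fire out at step 7

1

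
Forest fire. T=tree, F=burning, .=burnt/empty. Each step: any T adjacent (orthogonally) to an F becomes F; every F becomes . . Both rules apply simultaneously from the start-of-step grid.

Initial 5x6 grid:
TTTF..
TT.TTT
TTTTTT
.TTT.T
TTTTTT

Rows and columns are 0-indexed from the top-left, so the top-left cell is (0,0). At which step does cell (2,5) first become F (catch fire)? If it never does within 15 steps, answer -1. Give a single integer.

Step 1: cell (2,5)='T' (+2 fires, +1 burnt)
Step 2: cell (2,5)='T' (+3 fires, +2 burnt)
Step 3: cell (2,5)='T' (+6 fires, +3 burnt)
Step 4: cell (2,5)='F' (+5 fires, +6 burnt)
  -> target ignites at step 4
Step 5: cell (2,5)='.' (+5 fires, +5 burnt)
Step 6: cell (2,5)='.' (+2 fires, +5 burnt)
Step 7: cell (2,5)='.' (+1 fires, +2 burnt)
Step 8: cell (2,5)='.' (+0 fires, +1 burnt)
  fire out at step 8

4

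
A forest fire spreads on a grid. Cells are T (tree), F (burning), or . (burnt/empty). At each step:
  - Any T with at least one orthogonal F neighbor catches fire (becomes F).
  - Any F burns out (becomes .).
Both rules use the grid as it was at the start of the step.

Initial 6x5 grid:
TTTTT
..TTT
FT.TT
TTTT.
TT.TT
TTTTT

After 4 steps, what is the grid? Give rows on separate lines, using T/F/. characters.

Step 1: 2 trees catch fire, 1 burn out
  TTTTT
  ..TTT
  .F.TT
  FTTT.
  TT.TT
  TTTTT
Step 2: 2 trees catch fire, 2 burn out
  TTTTT
  ..TTT
  ...TT
  .FTT.
  FT.TT
  TTTTT
Step 3: 3 trees catch fire, 2 burn out
  TTTTT
  ..TTT
  ...TT
  ..FT.
  .F.TT
  FTTTT
Step 4: 2 trees catch fire, 3 burn out
  TTTTT
  ..TTT
  ...TT
  ...F.
  ...TT
  .FTTT

TTTTT
..TTT
...TT
...F.
...TT
.FTTT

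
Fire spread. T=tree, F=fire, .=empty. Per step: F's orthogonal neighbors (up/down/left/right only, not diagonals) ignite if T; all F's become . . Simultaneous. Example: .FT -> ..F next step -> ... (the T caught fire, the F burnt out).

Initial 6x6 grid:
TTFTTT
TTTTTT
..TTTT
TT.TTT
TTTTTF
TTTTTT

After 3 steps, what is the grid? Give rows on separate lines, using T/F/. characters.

Step 1: 6 trees catch fire, 2 burn out
  TF.FTT
  TTFTTT
  ..TTTT
  TT.TTF
  TTTTF.
  TTTTTF
Step 2: 9 trees catch fire, 6 burn out
  F...FT
  TF.FTT
  ..FTTF
  TT.TF.
  TTTF..
  TTTTF.
Step 3: 9 trees catch fire, 9 burn out
  .....F
  F...FF
  ...FF.
  TT.F..
  TTF...
  TTTF..

.....F
F...FF
...FF.
TT.F..
TTF...
TTTF..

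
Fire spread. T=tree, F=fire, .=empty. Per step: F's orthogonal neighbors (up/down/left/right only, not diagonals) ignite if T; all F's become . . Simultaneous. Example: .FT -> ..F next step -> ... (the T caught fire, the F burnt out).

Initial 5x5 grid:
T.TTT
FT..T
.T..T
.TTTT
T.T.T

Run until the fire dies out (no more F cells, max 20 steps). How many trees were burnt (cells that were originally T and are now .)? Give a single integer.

Step 1: +2 fires, +1 burnt (F count now 2)
Step 2: +1 fires, +2 burnt (F count now 1)
Step 3: +1 fires, +1 burnt (F count now 1)
Step 4: +1 fires, +1 burnt (F count now 1)
Step 5: +2 fires, +1 burnt (F count now 2)
Step 6: +1 fires, +2 burnt (F count now 1)
Step 7: +2 fires, +1 burnt (F count now 2)
Step 8: +1 fires, +2 burnt (F count now 1)
Step 9: +1 fires, +1 burnt (F count now 1)
Step 10: +1 fires, +1 burnt (F count now 1)
Step 11: +1 fires, +1 burnt (F count now 1)
Step 12: +0 fires, +1 burnt (F count now 0)
Fire out after step 12
Initially T: 15, now '.': 24
Total burnt (originally-T cells now '.'): 14

Answer: 14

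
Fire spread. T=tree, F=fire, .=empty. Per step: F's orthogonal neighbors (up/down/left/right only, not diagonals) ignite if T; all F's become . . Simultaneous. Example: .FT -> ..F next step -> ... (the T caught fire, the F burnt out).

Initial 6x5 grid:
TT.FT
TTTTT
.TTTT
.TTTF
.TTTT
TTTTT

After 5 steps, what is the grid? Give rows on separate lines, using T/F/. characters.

Step 1: 5 trees catch fire, 2 burn out
  TT..F
  TTTFT
  .TTTF
  .TTF.
  .TTTF
  TTTTT
Step 2: 6 trees catch fire, 5 burn out
  TT...
  TTF.F
  .TTF.
  .TF..
  .TTF.
  TTTTF
Step 3: 5 trees catch fire, 6 burn out
  TT...
  TF...
  .TF..
  .F...
  .TF..
  TTTF.
Step 4: 5 trees catch fire, 5 burn out
  TF...
  F....
  .F...
  .....
  .F...
  TTF..
Step 5: 2 trees catch fire, 5 burn out
  F....
  .....
  .....
  .....
  .....
  TF...

F....
.....
.....
.....
.....
TF...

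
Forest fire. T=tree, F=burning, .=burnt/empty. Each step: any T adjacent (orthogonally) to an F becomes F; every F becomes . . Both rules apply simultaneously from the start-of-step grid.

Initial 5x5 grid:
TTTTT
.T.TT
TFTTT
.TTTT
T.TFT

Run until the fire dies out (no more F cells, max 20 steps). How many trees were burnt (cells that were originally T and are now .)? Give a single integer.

Step 1: +7 fires, +2 burnt (F count now 7)
Step 2: +4 fires, +7 burnt (F count now 4)
Step 3: +4 fires, +4 burnt (F count now 4)
Step 4: +2 fires, +4 burnt (F count now 2)
Step 5: +1 fires, +2 burnt (F count now 1)
Step 6: +0 fires, +1 burnt (F count now 0)
Fire out after step 6
Initially T: 19, now '.': 24
Total burnt (originally-T cells now '.'): 18

Answer: 18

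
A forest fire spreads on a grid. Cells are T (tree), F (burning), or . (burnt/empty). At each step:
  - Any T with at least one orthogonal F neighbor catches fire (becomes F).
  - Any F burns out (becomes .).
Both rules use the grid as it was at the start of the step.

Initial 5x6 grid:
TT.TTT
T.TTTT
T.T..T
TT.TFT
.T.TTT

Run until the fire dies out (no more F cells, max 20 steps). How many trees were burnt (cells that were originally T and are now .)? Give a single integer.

Step 1: +3 fires, +1 burnt (F count now 3)
Step 2: +3 fires, +3 burnt (F count now 3)
Step 3: +1 fires, +3 burnt (F count now 1)
Step 4: +2 fires, +1 burnt (F count now 2)
Step 5: +2 fires, +2 burnt (F count now 2)
Step 6: +2 fires, +2 burnt (F count now 2)
Step 7: +1 fires, +2 burnt (F count now 1)
Step 8: +0 fires, +1 burnt (F count now 0)
Fire out after step 8
Initially T: 21, now '.': 23
Total burnt (originally-T cells now '.'): 14

Answer: 14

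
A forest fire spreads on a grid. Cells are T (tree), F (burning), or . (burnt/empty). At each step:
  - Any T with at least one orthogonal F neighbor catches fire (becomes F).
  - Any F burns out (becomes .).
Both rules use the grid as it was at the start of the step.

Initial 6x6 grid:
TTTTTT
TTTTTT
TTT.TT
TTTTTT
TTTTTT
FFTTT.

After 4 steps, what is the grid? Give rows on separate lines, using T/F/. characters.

Step 1: 3 trees catch fire, 2 burn out
  TTTTTT
  TTTTTT
  TTT.TT
  TTTTTT
  FFTTTT
  ..FTT.
Step 2: 4 trees catch fire, 3 burn out
  TTTTTT
  TTTTTT
  TTT.TT
  FFTTTT
  ..FTTT
  ...FT.
Step 3: 5 trees catch fire, 4 burn out
  TTTTTT
  TTTTTT
  FFT.TT
  ..FTTT
  ...FTT
  ....F.
Step 4: 5 trees catch fire, 5 burn out
  TTTTTT
  FFTTTT
  ..F.TT
  ...FTT
  ....FT
  ......

TTTTTT
FFTTTT
..F.TT
...FTT
....FT
......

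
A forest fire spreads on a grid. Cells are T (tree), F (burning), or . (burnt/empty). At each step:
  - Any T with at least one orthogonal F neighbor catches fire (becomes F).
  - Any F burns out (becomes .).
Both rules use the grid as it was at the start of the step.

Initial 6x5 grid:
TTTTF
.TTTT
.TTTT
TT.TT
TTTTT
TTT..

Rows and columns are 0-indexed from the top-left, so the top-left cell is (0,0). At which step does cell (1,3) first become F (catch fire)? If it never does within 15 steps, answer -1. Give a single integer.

Step 1: cell (1,3)='T' (+2 fires, +1 burnt)
Step 2: cell (1,3)='F' (+3 fires, +2 burnt)
  -> target ignites at step 2
Step 3: cell (1,3)='.' (+4 fires, +3 burnt)
Step 4: cell (1,3)='.' (+5 fires, +4 burnt)
Step 5: cell (1,3)='.' (+2 fires, +5 burnt)
Step 6: cell (1,3)='.' (+2 fires, +2 burnt)
Step 7: cell (1,3)='.' (+3 fires, +2 burnt)
Step 8: cell (1,3)='.' (+2 fires, +3 burnt)
Step 9: cell (1,3)='.' (+1 fires, +2 burnt)
Step 10: cell (1,3)='.' (+0 fires, +1 burnt)
  fire out at step 10

2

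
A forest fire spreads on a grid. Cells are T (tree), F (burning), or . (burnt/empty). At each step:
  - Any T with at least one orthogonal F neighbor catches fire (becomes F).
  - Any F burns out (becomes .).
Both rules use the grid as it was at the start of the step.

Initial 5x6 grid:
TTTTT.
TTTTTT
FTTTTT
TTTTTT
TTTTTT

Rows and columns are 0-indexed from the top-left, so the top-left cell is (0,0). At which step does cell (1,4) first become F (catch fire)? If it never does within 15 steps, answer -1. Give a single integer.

Step 1: cell (1,4)='T' (+3 fires, +1 burnt)
Step 2: cell (1,4)='T' (+5 fires, +3 burnt)
Step 3: cell (1,4)='T' (+5 fires, +5 burnt)
Step 4: cell (1,4)='T' (+5 fires, +5 burnt)
Step 5: cell (1,4)='F' (+5 fires, +5 burnt)
  -> target ignites at step 5
Step 6: cell (1,4)='.' (+4 fires, +5 burnt)
Step 7: cell (1,4)='.' (+1 fires, +4 burnt)
Step 8: cell (1,4)='.' (+0 fires, +1 burnt)
  fire out at step 8

5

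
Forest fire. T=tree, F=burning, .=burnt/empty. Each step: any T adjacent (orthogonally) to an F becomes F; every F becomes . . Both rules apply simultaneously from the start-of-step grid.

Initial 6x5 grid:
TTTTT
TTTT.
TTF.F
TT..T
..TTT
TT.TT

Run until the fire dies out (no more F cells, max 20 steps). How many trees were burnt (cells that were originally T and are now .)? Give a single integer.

Answer: 19

Derivation:
Step 1: +3 fires, +2 burnt (F count now 3)
Step 2: +6 fires, +3 burnt (F count now 6)
Step 3: +6 fires, +6 burnt (F count now 6)
Step 4: +4 fires, +6 burnt (F count now 4)
Step 5: +0 fires, +4 burnt (F count now 0)
Fire out after step 5
Initially T: 21, now '.': 28
Total burnt (originally-T cells now '.'): 19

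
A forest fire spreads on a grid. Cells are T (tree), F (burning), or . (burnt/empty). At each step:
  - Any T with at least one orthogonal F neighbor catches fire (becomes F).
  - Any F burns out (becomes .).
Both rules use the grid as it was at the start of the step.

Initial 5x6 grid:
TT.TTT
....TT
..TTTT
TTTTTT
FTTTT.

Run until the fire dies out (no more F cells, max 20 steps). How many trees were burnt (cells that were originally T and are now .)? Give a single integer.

Step 1: +2 fires, +1 burnt (F count now 2)
Step 2: +2 fires, +2 burnt (F count now 2)
Step 3: +2 fires, +2 burnt (F count now 2)
Step 4: +3 fires, +2 burnt (F count now 3)
Step 5: +2 fires, +3 burnt (F count now 2)
Step 6: +2 fires, +2 burnt (F count now 2)
Step 7: +2 fires, +2 burnt (F count now 2)
Step 8: +2 fires, +2 burnt (F count now 2)
Step 9: +2 fires, +2 burnt (F count now 2)
Step 10: +0 fires, +2 burnt (F count now 0)
Fire out after step 10
Initially T: 21, now '.': 28
Total burnt (originally-T cells now '.'): 19

Answer: 19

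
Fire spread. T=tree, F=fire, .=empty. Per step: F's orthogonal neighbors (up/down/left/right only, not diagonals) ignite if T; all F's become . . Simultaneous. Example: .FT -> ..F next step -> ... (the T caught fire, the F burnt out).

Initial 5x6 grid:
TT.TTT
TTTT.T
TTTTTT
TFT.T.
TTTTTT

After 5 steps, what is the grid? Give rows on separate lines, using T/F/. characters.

Step 1: 4 trees catch fire, 1 burn out
  TT.TTT
  TTTT.T
  TFTTTT
  F.F.T.
  TFTTTT
Step 2: 5 trees catch fire, 4 burn out
  TT.TTT
  TFTT.T
  F.FTTT
  ....T.
  F.FTTT
Step 3: 5 trees catch fire, 5 burn out
  TF.TTT
  F.FT.T
  ...FTT
  ....T.
  ...FTT
Step 4: 4 trees catch fire, 5 burn out
  F..TTT
  ...F.T
  ....FT
  ....T.
  ....FT
Step 5: 4 trees catch fire, 4 burn out
  ...FTT
  .....T
  .....F
  ....F.
  .....F

...FTT
.....T
.....F
....F.
.....F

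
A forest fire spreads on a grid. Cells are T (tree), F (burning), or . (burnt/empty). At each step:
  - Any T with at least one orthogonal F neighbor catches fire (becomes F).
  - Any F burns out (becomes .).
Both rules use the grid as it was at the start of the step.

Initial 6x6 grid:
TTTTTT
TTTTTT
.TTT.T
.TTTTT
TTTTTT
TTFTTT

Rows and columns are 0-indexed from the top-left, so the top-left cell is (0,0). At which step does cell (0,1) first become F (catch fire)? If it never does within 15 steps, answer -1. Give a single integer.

Step 1: cell (0,1)='T' (+3 fires, +1 burnt)
Step 2: cell (0,1)='T' (+5 fires, +3 burnt)
Step 3: cell (0,1)='T' (+6 fires, +5 burnt)
Step 4: cell (0,1)='T' (+5 fires, +6 burnt)
Step 5: cell (0,1)='T' (+4 fires, +5 burnt)
Step 6: cell (0,1)='F' (+5 fires, +4 burnt)
  -> target ignites at step 6
Step 7: cell (0,1)='.' (+3 fires, +5 burnt)
Step 8: cell (0,1)='.' (+1 fires, +3 burnt)
Step 9: cell (0,1)='.' (+0 fires, +1 burnt)
  fire out at step 9

6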